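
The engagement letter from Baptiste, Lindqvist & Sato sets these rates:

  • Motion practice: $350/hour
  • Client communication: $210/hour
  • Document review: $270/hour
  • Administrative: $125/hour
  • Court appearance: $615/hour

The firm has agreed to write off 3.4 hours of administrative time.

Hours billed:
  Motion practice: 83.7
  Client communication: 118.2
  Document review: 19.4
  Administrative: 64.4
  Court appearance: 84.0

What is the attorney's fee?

Motion practice: 83.7 × $350 = $29,295.00
Client communication: 118.2 × $210 = $24,822.00
Document review: 19.4 × $270 = $5,238.00
Administrative: 64.4 × $125 = $8,050.00
Court appearance: 84.0 × $615 = $51,660.00
Subtotal: $119,065.00
Write-off: 3.4 × $125 = $425.00
Total: $119,065.00 − $425.00 = $118,640.00

$118,640.00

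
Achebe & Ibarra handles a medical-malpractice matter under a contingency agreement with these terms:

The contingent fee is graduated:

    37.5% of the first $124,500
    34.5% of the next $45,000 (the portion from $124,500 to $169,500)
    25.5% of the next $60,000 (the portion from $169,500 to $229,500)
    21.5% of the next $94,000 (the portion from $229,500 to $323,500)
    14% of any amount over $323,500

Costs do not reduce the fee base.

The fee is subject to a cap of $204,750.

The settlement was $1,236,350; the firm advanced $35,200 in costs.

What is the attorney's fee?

Fee base is the gross recovery, $1,236,350; costs are reimbursed separately.
First $124,500 at 37.5% = $46,687.50
Next $45,000 at 34.5% = $15,525.00
Next $60,000 at 25.5% = $15,300.00
Next $94,000 at 21.5% = $20,210.00
Remaining $912,850 at 14% = $127,799.00
Fee: $46,687.50 + $15,525.00 + $15,300.00 + $20,210.00 + $127,799.00 = $225,521.50
$225,521.50 exceeds the $204,750 cap, so the fee is capped at $204,750.00.

$204,750.00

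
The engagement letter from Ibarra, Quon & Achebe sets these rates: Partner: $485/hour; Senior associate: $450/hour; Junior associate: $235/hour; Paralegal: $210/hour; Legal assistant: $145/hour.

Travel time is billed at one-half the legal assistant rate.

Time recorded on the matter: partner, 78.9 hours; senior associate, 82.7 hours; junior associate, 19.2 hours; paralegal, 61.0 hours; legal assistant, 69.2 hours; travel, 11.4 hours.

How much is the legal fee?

$103,664.00

Partner: 78.9 × $485 = $38,266.50
Senior associate: 82.7 × $450 = $37,215.00
Junior associate: 19.2 × $235 = $4,512.00
Paralegal: 61.0 × $210 = $12,810.00
Legal assistant: 69.2 × $145 = $10,034.00
Subtotal: $38,266.50 + $37,215.00 + $4,512.00 + $12,810.00 + $10,034.00 = $102,837.50
Travel: 11.4 × ($145 ÷ 2) = 11.4 × $72.50 = $826.50
Total: $102,837.50 + $826.50 = $103,664.00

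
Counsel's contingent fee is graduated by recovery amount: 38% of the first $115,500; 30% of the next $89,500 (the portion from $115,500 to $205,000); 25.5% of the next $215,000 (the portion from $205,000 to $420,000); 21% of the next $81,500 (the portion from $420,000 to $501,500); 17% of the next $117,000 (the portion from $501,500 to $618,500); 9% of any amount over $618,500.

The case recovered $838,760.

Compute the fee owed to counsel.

$182,393.40

First $115,500 at 38% = $43,890.00
Next $89,500 at 30% = $26,850.00
Next $215,000 at 25.5% = $54,825.00
Next $81,500 at 21% = $17,115.00
Next $117,000 at 17% = $19,890.00
Remaining $220,260 at 9% = $19,823.40
Fee: $43,890.00 + $26,850.00 + $54,825.00 + $17,115.00 + $19,890.00 + $19,823.40 = $182,393.40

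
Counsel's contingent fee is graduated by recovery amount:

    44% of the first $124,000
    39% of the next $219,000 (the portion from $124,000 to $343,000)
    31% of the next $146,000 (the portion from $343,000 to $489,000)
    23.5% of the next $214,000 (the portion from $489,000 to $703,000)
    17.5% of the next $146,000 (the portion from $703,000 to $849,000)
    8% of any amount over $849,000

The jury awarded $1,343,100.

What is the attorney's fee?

First $124,000 at 44% = $54,560.00
Next $219,000 at 39% = $85,410.00
Next $146,000 at 31% = $45,260.00
Next $214,000 at 23.5% = $50,290.00
Next $146,000 at 17.5% = $25,550.00
Remaining $494,100 at 8% = $39,528.00
Fee: $54,560.00 + $85,410.00 + $45,260.00 + $50,290.00 + $25,550.00 + $39,528.00 = $300,598.00

$300,598.00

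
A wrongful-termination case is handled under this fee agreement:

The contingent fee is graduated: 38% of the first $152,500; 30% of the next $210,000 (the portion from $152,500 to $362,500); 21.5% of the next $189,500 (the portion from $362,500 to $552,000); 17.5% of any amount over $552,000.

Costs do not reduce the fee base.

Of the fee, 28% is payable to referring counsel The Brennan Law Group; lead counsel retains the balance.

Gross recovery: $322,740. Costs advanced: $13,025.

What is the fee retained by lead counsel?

$78,495.84

Fee base is the gross recovery, $322,740; costs are reimbursed separately.
First $152,500 at 38% = $57,950.00
Remaining $170,240 at 30% = $51,072.00
Fee: $57,950.00 + $51,072.00 = $109,022.00
Referral share: 28% of $109,022.00 = $30,526.16; lead counsel retains $109,022.00 − $30,526.16 = $78,495.84.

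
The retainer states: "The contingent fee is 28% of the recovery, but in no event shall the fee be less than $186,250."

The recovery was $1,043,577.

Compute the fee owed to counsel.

$292,201.56

28% of $1,043,577 = $292,201.56
That exceeds the $186,250 minimum.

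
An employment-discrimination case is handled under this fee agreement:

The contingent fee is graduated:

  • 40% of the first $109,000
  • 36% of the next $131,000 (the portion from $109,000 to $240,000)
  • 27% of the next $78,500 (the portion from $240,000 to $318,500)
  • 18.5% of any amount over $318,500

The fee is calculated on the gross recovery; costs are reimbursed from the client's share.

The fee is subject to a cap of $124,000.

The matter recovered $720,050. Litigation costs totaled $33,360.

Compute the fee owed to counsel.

$124,000.00

Fee base is the gross recovery, $720,050; costs are reimbursed separately.
First $109,000 at 40% = $43,600.00
Next $131,000 at 36% = $47,160.00
Next $78,500 at 27% = $21,195.00
Remaining $401,550 at 18.5% = $74,286.75
Fee: $43,600.00 + $47,160.00 + $21,195.00 + $74,286.75 = $186,241.75
$186,241.75 exceeds the $124,000 cap, so the fee is capped at $124,000.00.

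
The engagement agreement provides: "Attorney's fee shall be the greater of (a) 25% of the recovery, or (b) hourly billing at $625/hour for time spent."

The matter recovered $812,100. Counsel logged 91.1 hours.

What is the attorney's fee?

(a) 25% of $812,100 = $203,025.00
(b) 91.1 × $625 = $56,937.50
The greater is (a): $203,025.00.

$203,025.00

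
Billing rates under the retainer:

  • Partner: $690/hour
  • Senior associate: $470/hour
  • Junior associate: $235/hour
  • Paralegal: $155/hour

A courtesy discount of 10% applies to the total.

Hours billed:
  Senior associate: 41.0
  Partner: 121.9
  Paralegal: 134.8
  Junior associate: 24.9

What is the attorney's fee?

Partner: 121.9 × $690 = $84,111.00
Senior associate: 41.0 × $470 = $19,270.00
Junior associate: 24.9 × $235 = $5,851.50
Paralegal: 134.8 × $155 = $20,894.00
Subtotal: $130,126.50
Less 10% discount: −$13,012.65
Total: $130,126.50 − $13,012.65 = $117,113.85

$117,113.85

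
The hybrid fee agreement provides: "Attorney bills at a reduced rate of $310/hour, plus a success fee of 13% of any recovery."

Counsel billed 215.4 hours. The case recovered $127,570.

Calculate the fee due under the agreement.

Hourly: 215.4 × $310 = $66,774.00
Success fee: 13% of $127,570 = $16,584.10
Total: $66,774.00 + $16,584.10 = $83,358.10

$83,358.10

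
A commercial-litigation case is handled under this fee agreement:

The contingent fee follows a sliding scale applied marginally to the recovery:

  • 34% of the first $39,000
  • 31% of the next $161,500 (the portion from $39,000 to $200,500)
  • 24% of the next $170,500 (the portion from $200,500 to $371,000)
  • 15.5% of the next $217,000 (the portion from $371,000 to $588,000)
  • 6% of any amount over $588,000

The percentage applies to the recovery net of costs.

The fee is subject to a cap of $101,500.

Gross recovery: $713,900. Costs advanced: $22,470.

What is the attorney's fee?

$101,500.00

Fee base (net of costs): $713,900 − $22,470 = $691,430
First $39,000 at 34% = $13,260.00
Next $161,500 at 31% = $50,065.00
Next $170,500 at 24% = $40,920.00
Next $217,000 at 15.5% = $33,635.00
Remaining $103,430 at 6% = $6,205.80
Fee: $13,260.00 + $50,065.00 + $40,920.00 + $33,635.00 + $6,205.80 = $144,085.80
$144,085.80 exceeds the $101,500 cap, so the fee is capped at $101,500.00.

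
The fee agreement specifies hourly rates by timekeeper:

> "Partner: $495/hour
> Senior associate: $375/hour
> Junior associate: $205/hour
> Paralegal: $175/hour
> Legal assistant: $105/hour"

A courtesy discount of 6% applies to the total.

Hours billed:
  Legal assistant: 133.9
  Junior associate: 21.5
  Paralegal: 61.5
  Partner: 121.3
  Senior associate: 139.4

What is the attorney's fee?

Partner: 121.3 × $495 = $60,043.50
Senior associate: 139.4 × $375 = $52,275.00
Junior associate: 21.5 × $205 = $4,407.50
Paralegal: 61.5 × $175 = $10,762.50
Legal assistant: 133.9 × $105 = $14,059.50
Subtotal: $141,548.00
Less 6% discount: −$8,492.88
Total: $141,548.00 − $8,492.88 = $133,055.12

$133,055.12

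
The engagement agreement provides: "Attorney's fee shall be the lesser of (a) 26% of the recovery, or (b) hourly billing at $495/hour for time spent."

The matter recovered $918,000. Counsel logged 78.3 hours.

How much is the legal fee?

$38,758.50

(a) 26% of $918,000 = $238,680.00
(b) 78.3 × $495 = $38,758.50
The lesser is (b): $38,758.50.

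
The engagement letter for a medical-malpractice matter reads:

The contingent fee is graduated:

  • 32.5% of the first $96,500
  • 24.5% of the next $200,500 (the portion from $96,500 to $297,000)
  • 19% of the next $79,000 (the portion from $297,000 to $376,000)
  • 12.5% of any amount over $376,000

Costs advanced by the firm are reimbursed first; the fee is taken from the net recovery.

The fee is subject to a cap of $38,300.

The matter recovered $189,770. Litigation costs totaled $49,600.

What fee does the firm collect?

$38,300.00

Fee base (net of costs): $189,770 − $49,600 = $140,170
First $96,500 at 32.5% = $31,362.50
Remaining $43,670 at 24.5% = $10,699.15
Fee: $31,362.50 + $10,699.15 = $42,061.65
$42,061.65 exceeds the $38,300 cap, so the fee is capped at $38,300.00.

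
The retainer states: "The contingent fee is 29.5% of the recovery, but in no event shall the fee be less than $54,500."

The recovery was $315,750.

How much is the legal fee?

29.5% of $315,750 = $93,146.25
That exceeds the $54,500 minimum.

$93,146.25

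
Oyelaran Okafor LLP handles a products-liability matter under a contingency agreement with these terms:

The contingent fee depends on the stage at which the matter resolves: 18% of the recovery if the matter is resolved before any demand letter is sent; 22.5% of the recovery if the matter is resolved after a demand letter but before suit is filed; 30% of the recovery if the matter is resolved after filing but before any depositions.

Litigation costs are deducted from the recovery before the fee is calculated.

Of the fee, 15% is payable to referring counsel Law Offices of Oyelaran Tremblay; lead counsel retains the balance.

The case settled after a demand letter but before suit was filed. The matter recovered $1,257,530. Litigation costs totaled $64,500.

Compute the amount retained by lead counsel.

Fee base (net of costs): $1,257,530 − $64,500 = $1,193,030
The matter settled after a demand letter but before suit was filed, so the 22.5% rate applies.
$1,193,030 × 22.5% = $268,431.75
Referral share: 15% of $268,431.75 = $40,264.76; lead counsel retains $268,431.75 − $40,264.76 = $228,166.99.

$228,166.99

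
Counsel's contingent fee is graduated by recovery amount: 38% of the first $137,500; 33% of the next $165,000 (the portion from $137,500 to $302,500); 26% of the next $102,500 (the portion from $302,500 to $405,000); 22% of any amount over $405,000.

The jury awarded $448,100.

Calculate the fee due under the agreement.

$142,832.00

First $137,500 at 38% = $52,250.00
Next $165,000 at 33% = $54,450.00
Next $102,500 at 26% = $26,650.00
Remaining $43,100 at 22% = $9,482.00
Fee: $52,250.00 + $54,450.00 + $26,650.00 + $9,482.00 = $142,832.00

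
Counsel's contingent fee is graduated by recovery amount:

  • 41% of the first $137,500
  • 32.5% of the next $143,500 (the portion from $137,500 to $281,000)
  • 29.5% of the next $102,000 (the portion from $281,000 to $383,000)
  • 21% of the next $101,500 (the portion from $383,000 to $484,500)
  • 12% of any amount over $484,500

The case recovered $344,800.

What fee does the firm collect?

First $137,500 at 41% = $56,375.00
Next $143,500 at 32.5% = $46,637.50
Remaining $63,800 at 29.5% = $18,821.00
Fee: $56,375.00 + $46,637.50 + $18,821.00 = $121,833.50

$121,833.50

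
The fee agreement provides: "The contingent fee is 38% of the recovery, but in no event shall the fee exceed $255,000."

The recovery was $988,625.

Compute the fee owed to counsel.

$255,000.00

38% of $988,625 = $375,677.50
That exceeds the $255,000 cap, so the fee is capped at $255,000.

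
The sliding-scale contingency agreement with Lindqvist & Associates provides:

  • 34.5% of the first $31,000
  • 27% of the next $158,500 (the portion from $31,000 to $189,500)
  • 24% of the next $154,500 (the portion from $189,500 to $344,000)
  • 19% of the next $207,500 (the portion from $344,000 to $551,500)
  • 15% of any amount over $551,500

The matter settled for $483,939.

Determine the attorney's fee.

$117,158.41

First $31,000 at 34.5% = $10,695.00
Next $158,500 at 27% = $42,795.00
Next $154,500 at 24% = $37,080.00
Remaining $139,939 at 19% = $26,588.41
Fee: $10,695.00 + $42,795.00 + $37,080.00 + $26,588.41 = $117,158.41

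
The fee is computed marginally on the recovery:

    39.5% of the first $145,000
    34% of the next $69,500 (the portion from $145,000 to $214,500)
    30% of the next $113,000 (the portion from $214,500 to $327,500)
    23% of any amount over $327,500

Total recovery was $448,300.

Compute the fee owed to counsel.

$142,589.00

First $145,000 at 39.5% = $57,275.00
Next $69,500 at 34% = $23,630.00
Next $113,000 at 30% = $33,900.00
Remaining $120,800 at 23% = $27,784.00
Fee: $57,275.00 + $23,630.00 + $33,900.00 + $27,784.00 = $142,589.00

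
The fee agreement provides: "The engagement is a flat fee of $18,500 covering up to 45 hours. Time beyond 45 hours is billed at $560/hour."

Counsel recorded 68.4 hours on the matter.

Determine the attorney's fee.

$31,604.00

Flat fee: $18,500.00
Excess hours: 68.4 − 45 = 23.4
Overrun: 23.4 × $560 = $13,104.00
Total: $18,500.00 + $13,104.00 = $31,604.00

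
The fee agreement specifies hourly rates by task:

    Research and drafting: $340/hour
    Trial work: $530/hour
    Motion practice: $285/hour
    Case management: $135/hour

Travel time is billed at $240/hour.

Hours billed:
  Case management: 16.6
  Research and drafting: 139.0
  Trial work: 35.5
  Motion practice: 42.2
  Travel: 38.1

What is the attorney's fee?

Research and drafting: 139.0 × $340 = $47,260.00
Trial work: 35.5 × $530 = $18,815.00
Motion practice: 42.2 × $285 = $12,027.00
Case management: 16.6 × $135 = $2,241.00
Subtotal: $47,260.00 + $18,815.00 + $12,027.00 + $2,241.00 = $80,343.00
Travel: 38.1 × $240 = $9,144.00
Total: $80,343.00 + $9,144.00 = $89,487.00

$89,487.00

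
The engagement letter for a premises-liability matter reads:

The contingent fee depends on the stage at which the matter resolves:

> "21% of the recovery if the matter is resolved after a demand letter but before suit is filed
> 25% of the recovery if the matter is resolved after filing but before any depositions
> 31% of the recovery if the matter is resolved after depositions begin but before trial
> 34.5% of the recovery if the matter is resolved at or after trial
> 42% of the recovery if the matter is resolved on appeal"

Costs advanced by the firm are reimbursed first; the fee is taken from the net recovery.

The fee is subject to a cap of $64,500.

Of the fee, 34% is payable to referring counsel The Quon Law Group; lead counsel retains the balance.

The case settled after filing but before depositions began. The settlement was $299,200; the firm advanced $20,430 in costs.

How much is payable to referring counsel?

$21,930.00

Fee base (net of costs): $299,200 − $20,430 = $278,770
The matter settled after filing but before depositions began, so the 25% rate applies.
$278,770 × 25% = $69,692.50
$69,692.50 exceeds the $64,500 cap, so the fee is capped at $64,500.00.
Referral share: 34% of $64,500.00 = $21,930.00; lead counsel retains $64,500.00 − $21,930.00 = $42,570.00.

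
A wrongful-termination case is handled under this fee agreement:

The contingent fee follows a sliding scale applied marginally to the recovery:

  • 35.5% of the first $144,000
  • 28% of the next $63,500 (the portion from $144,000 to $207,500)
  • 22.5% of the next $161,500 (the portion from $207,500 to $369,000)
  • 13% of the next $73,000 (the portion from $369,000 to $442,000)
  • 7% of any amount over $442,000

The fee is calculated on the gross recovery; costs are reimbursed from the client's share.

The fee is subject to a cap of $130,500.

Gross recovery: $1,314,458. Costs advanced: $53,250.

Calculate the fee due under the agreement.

$130,500.00

Fee base is the gross recovery, $1,314,458; costs are reimbursed separately.
First $144,000 at 35.5% = $51,120.00
Next $63,500 at 28% = $17,780.00
Next $161,500 at 22.5% = $36,337.50
Next $73,000 at 13% = $9,490.00
Remaining $872,458 at 7% = $61,072.06
Fee: $51,120.00 + $17,780.00 + $36,337.50 + $9,490.00 + $61,072.06 = $175,799.56
$175,799.56 exceeds the $130,500 cap, so the fee is capped at $130,500.00.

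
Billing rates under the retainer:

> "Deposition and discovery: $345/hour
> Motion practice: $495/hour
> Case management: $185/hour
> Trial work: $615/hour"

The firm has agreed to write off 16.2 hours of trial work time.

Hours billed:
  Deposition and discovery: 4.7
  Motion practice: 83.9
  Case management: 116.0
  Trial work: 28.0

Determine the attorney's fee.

Deposition and discovery: 4.7 × $345 = $1,621.50
Motion practice: 83.9 × $495 = $41,530.50
Case management: 116.0 × $185 = $21,460.00
Trial work: 28.0 × $615 = $17,220.00
Subtotal: $81,832.00
Write-off: 16.2 × $615 = $9,963.00
Total: $81,832.00 − $9,963.00 = $71,869.00

$71,869.00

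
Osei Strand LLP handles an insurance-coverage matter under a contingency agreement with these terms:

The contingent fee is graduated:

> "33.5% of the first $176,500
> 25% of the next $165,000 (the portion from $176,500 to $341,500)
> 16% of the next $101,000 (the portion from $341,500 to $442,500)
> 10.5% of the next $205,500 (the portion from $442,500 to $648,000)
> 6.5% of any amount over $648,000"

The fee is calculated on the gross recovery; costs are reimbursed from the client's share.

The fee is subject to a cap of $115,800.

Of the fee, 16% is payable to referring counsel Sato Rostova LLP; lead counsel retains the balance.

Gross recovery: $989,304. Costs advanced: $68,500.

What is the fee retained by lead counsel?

Fee base is the gross recovery, $989,304; costs are reimbursed separately.
First $176,500 at 33.5% = $59,127.50
Next $165,000 at 25% = $41,250.00
Next $101,000 at 16% = $16,160.00
Next $205,500 at 10.5% = $21,577.50
Remaining $341,304 at 6.5% = $22,184.76
Fee: $59,127.50 + $41,250.00 + $16,160.00 + $21,577.50 + $22,184.76 = $160,299.76
$160,299.76 exceeds the $115,800 cap, so the fee is capped at $115,800.00.
Referral share: 16% of $115,800.00 = $18,528.00; lead counsel retains $115,800.00 − $18,528.00 = $97,272.00.

$97,272.00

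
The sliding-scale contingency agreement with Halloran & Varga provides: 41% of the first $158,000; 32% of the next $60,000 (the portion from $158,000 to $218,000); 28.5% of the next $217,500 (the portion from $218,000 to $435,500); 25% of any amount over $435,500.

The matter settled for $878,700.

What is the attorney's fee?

$256,767.50

First $158,000 at 41% = $64,780.00
Next $60,000 at 32% = $19,200.00
Next $217,500 at 28.5% = $61,987.50
Remaining $443,200 at 25% = $110,800.00
Fee: $64,780.00 + $19,200.00 + $61,987.50 + $110,800.00 = $256,767.50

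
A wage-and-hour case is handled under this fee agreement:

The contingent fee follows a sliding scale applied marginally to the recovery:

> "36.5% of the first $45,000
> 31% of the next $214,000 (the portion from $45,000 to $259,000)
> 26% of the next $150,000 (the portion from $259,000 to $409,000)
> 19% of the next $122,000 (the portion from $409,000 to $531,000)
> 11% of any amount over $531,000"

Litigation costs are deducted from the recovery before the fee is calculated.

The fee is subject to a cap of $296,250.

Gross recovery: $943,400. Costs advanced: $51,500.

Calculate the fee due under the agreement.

$184,644.00

Fee base (net of costs): $943,400 − $51,500 = $891,900
First $45,000 at 36.5% = $16,425.00
Next $214,000 at 31% = $66,340.00
Next $150,000 at 26% = $39,000.00
Next $122,000 at 19% = $23,180.00
Remaining $360,900 at 11% = $39,699.00
Fee: $16,425.00 + $66,340.00 + $39,000.00 + $23,180.00 + $39,699.00 = $184,644.00
$184,644.00 is under the $296,250 cap.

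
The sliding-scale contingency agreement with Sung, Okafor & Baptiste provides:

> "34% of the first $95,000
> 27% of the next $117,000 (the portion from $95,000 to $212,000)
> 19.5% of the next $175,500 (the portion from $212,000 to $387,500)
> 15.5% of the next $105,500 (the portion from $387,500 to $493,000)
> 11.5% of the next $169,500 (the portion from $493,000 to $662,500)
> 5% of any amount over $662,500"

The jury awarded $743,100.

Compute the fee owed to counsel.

First $95,000 at 34% = $32,300.00
Next $117,000 at 27% = $31,590.00
Next $175,500 at 19.5% = $34,222.50
Next $105,500 at 15.5% = $16,352.50
Next $169,500 at 11.5% = $19,492.50
Remaining $80,600 at 5% = $4,030.00
Fee: $32,300.00 + $31,590.00 + $34,222.50 + $16,352.50 + $19,492.50 + $4,030.00 = $137,987.50

$137,987.50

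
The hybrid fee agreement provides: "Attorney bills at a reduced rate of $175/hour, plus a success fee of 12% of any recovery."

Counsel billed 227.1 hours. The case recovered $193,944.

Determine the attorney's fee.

Hourly: 227.1 × $175 = $39,742.50
Success fee: 12% of $193,944 = $23,273.28
Total: $39,742.50 + $23,273.28 = $63,015.78

$63,015.78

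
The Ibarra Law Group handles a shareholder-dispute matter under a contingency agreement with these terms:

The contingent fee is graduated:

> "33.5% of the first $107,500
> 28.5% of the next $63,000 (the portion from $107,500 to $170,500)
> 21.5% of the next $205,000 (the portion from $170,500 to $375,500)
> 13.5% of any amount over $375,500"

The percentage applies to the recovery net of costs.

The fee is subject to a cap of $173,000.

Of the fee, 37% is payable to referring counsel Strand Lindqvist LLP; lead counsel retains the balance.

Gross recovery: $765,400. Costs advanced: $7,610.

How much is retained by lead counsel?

$94,280.54

Fee base (net of costs): $765,400 − $7,610 = $757,790
First $107,500 at 33.5% = $36,012.50
Next $63,000 at 28.5% = $17,955.00
Next $205,000 at 21.5% = $44,075.00
Remaining $382,290 at 13.5% = $51,609.15
Fee: $36,012.50 + $17,955.00 + $44,075.00 + $51,609.15 = $149,651.65
$149,651.65 is under the $173,000 cap.
Referral share: 37% of $149,651.65 = $55,371.11; lead counsel retains $149,651.65 − $55,371.11 = $94,280.54.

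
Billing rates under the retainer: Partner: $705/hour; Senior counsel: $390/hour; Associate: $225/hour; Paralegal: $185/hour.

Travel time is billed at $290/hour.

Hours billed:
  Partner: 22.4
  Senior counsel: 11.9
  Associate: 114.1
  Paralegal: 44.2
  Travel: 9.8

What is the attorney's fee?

Partner: 22.4 × $705 = $15,792.00
Senior counsel: 11.9 × $390 = $4,641.00
Associate: 114.1 × $225 = $25,672.50
Paralegal: 44.2 × $185 = $8,177.00
Subtotal: $15,792.00 + $4,641.00 + $25,672.50 + $8,177.00 = $54,282.50
Travel: 9.8 × $290 = $2,842.00
Total: $54,282.50 + $2,842.00 = $57,124.50

$57,124.50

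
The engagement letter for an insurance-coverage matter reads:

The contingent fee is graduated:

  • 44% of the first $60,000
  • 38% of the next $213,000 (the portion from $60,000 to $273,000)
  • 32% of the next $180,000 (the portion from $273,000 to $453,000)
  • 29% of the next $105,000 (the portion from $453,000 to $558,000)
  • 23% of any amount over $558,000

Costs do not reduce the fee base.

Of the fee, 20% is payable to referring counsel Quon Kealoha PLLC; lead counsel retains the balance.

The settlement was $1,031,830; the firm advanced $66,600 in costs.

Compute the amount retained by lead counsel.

$243,496.72

Fee base is the gross recovery, $1,031,830; costs are reimbursed separately.
First $60,000 at 44% = $26,400.00
Next $213,000 at 38% = $80,940.00
Next $180,000 at 32% = $57,600.00
Next $105,000 at 29% = $30,450.00
Remaining $473,830 at 23% = $108,980.90
Fee: $26,400.00 + $80,940.00 + $57,600.00 + $30,450.00 + $108,980.90 = $304,370.90
Referral share: 20% of $304,370.90 = $60,874.18; lead counsel retains $304,370.90 − $60,874.18 = $243,496.72.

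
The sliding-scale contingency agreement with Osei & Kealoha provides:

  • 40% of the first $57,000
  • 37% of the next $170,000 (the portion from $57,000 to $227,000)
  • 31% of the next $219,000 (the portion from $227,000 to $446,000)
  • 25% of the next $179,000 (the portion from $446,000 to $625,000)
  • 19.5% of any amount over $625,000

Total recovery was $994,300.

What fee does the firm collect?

$270,353.50

First $57,000 at 40% = $22,800.00
Next $170,000 at 37% = $62,900.00
Next $219,000 at 31% = $67,890.00
Next $179,000 at 25% = $44,750.00
Remaining $369,300 at 19.5% = $72,013.50
Fee: $22,800.00 + $62,900.00 + $67,890.00 + $44,750.00 + $72,013.50 = $270,353.50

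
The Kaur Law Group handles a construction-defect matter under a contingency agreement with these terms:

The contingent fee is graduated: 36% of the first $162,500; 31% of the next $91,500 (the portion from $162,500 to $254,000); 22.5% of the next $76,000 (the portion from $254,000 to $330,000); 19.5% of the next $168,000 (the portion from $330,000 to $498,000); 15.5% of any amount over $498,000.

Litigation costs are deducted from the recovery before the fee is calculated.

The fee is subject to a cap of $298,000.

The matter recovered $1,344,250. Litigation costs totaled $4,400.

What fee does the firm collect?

$267,211.75

Fee base (net of costs): $1,344,250 − $4,400 = $1,339,850
First $162,500 at 36% = $58,500.00
Next $91,500 at 31% = $28,365.00
Next $76,000 at 22.5% = $17,100.00
Next $168,000 at 19.5% = $32,760.00
Remaining $841,850 at 15.5% = $130,486.75
Fee: $58,500.00 + $28,365.00 + $17,100.00 + $32,760.00 + $130,486.75 = $267,211.75
$267,211.75 is under the $298,000 cap.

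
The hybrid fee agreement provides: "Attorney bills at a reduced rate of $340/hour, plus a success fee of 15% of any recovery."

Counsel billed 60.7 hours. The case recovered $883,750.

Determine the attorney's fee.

Hourly: 60.7 × $340 = $20,638.00
Success fee: 15% of $883,750 = $132,562.50
Total: $20,638.00 + $132,562.50 = $153,200.50

$153,200.50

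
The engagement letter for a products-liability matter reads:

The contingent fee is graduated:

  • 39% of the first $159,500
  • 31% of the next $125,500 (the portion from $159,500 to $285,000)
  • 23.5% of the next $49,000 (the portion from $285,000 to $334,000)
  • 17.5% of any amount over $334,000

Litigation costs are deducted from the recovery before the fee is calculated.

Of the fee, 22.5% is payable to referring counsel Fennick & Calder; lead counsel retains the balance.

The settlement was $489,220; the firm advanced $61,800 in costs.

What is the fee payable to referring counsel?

Fee base (net of costs): $489,220 − $61,800 = $427,420
First $159,500 at 39% = $62,205.00
Next $125,500 at 31% = $38,905.00
Next $49,000 at 23.5% = $11,515.00
Remaining $93,420 at 17.5% = $16,348.50
Fee: $62,205.00 + $38,905.00 + $11,515.00 + $16,348.50 = $128,973.50
Referral share: 22.5% of $128,973.50 = $29,019.04; lead counsel retains $128,973.50 − $29,019.04 = $99,954.46.

$29,019.04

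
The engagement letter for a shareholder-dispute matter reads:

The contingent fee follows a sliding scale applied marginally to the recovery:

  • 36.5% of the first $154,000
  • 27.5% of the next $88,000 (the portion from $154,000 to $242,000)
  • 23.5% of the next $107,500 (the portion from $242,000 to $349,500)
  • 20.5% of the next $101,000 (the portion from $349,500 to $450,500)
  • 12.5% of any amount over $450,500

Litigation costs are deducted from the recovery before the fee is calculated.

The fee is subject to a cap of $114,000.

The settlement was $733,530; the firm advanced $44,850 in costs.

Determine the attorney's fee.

$114,000.00

Fee base (net of costs): $733,530 − $44,850 = $688,680
First $154,000 at 36.5% = $56,210.00
Next $88,000 at 27.5% = $24,200.00
Next $107,500 at 23.5% = $25,262.50
Next $101,000 at 20.5% = $20,705.00
Remaining $238,180 at 12.5% = $29,772.50
Fee: $56,210.00 + $24,200.00 + $25,262.50 + $20,705.00 + $29,772.50 = $156,150.00
$156,150.00 exceeds the $114,000 cap, so the fee is capped at $114,000.00.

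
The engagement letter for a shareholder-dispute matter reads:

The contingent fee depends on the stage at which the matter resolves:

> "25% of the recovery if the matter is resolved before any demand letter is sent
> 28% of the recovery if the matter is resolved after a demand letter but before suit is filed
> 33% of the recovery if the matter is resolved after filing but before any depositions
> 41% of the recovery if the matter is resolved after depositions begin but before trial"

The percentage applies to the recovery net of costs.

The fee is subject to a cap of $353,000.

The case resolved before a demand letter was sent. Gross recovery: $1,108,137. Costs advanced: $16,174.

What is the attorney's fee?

Fee base (net of costs): $1,108,137 − $16,174 = $1,091,963
The matter resolved before a demand letter was sent, so the 25% rate applies.
$1,091,963 × 25% = $272,990.75
$272,990.75 is under the $353,000 cap.

$272,990.75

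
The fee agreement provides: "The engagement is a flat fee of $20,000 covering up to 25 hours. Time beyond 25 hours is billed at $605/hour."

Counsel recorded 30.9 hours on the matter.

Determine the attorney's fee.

Flat fee: $20,000.00
Excess hours: 30.9 − 25 = 5.9
Overrun: 5.9 × $605 = $3,569.50
Total: $20,000.00 + $3,569.50 = $23,569.50

$23,569.50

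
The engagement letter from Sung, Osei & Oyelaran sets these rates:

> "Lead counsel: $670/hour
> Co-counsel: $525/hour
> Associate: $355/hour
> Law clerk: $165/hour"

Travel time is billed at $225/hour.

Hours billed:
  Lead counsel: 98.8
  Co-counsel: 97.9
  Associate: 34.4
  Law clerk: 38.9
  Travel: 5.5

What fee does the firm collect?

$137,461.50

Lead counsel: 98.8 × $670 = $66,196.00
Co-counsel: 97.9 × $525 = $51,397.50
Associate: 34.4 × $355 = $12,212.00
Law clerk: 38.9 × $165 = $6,418.50
Subtotal: $66,196.00 + $51,397.50 + $12,212.00 + $6,418.50 = $136,224.00
Travel: 5.5 × $225 = $1,237.50
Total: $136,224.00 + $1,237.50 = $137,461.50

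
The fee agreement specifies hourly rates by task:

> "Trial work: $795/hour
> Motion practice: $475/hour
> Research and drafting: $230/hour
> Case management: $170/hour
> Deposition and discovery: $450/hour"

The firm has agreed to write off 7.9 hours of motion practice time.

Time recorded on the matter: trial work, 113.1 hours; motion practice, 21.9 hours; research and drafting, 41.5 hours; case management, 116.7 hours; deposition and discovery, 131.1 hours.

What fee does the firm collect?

Trial work: 113.1 × $795 = $89,914.50
Motion practice: 21.9 × $475 = $10,402.50
Research and drafting: 41.5 × $230 = $9,545.00
Case management: 116.7 × $170 = $19,839.00
Deposition and discovery: 131.1 × $450 = $58,995.00
Subtotal: $188,696.00
Write-off: 7.9 × $475 = $3,752.50
Total: $188,696.00 − $3,752.50 = $184,943.50

$184,943.50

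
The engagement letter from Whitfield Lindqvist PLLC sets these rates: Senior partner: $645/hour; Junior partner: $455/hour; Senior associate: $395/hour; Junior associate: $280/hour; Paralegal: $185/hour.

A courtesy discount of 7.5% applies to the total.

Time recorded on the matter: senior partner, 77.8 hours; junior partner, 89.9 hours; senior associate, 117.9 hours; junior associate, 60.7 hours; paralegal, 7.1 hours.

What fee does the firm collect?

$144,268.09

Senior partner: 77.8 × $645 = $50,181.00
Junior partner: 89.9 × $455 = $40,904.50
Senior associate: 117.9 × $395 = $46,570.50
Junior associate: 60.7 × $280 = $16,996.00
Paralegal: 7.1 × $185 = $1,313.50
Subtotal: $155,965.50
Less 7.5% discount: −$11,697.41
Total: $155,965.50 − $11,697.41 = $144,268.09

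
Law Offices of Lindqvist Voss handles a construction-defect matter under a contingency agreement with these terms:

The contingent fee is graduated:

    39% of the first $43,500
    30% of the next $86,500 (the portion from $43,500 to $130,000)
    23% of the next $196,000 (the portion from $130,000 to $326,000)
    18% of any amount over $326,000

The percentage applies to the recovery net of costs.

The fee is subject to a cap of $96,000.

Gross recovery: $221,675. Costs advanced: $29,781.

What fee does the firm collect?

Fee base (net of costs): $221,675 − $29,781 = $191,894
First $43,500 at 39% = $16,965.00
Next $86,500 at 30% = $25,950.00
Remaining $61,894 at 23% = $14,235.62
Fee: $16,965.00 + $25,950.00 + $14,235.62 = $57,150.62
$57,150.62 is under the $96,000 cap.

$57,150.62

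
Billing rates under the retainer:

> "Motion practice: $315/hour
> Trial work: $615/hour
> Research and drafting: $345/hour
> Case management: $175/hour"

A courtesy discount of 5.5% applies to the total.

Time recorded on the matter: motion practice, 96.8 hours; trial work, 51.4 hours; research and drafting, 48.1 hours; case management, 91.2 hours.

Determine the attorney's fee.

$89,451.34

Motion practice: 96.8 × $315 = $30,492.00
Trial work: 51.4 × $615 = $31,611.00
Research and drafting: 48.1 × $345 = $16,594.50
Case management: 91.2 × $175 = $15,960.00
Subtotal: $94,657.50
Less 5.5% discount: −$5,206.16
Total: $94,657.50 − $5,206.16 = $89,451.34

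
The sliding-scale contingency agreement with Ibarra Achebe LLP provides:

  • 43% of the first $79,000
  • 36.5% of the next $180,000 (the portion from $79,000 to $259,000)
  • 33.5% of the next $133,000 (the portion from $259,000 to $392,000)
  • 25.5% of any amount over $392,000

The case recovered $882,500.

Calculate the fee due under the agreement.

$269,302.50

First $79,000 at 43% = $33,970.00
Next $180,000 at 36.5% = $65,700.00
Next $133,000 at 33.5% = $44,555.00
Remaining $490,500 at 25.5% = $125,077.50
Fee: $33,970.00 + $65,700.00 + $44,555.00 + $125,077.50 = $269,302.50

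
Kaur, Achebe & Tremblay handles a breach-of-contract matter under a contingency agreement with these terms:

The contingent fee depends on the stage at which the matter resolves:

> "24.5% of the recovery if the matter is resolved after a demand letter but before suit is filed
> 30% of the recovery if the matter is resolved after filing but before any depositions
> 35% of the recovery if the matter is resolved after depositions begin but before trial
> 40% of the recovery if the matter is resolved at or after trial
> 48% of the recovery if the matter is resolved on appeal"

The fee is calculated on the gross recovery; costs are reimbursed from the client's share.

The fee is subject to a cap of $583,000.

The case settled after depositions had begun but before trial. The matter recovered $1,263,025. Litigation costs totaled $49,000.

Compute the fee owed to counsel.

Fee base is the gross recovery, $1,263,025; costs are reimbursed separately.
The matter settled after depositions had begun but before trial, so the 35% rate applies.
$1,263,025 × 35% = $442,058.75
$442,058.75 is under the $583,000 cap.

$442,058.75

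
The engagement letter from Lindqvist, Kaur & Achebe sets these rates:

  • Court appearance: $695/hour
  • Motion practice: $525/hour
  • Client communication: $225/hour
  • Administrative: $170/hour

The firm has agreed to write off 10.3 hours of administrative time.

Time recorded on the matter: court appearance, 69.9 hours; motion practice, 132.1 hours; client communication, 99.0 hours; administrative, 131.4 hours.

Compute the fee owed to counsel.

$160,795.00

Court appearance: 69.9 × $695 = $48,580.50
Motion practice: 132.1 × $525 = $69,352.50
Client communication: 99.0 × $225 = $22,275.00
Administrative: 131.4 × $170 = $22,338.00
Subtotal: $162,546.00
Write-off: 10.3 × $170 = $1,751.00
Total: $162,546.00 − $1,751.00 = $160,795.00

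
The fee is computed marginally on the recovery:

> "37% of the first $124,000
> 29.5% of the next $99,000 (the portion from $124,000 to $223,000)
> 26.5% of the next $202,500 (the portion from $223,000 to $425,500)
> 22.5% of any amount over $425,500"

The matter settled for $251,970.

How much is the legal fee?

$82,762.05

First $124,000 at 37% = $45,880.00
Next $99,000 at 29.5% = $29,205.00
Remaining $28,970 at 26.5% = $7,677.05
Fee: $45,880.00 + $29,205.00 + $7,677.05 = $82,762.05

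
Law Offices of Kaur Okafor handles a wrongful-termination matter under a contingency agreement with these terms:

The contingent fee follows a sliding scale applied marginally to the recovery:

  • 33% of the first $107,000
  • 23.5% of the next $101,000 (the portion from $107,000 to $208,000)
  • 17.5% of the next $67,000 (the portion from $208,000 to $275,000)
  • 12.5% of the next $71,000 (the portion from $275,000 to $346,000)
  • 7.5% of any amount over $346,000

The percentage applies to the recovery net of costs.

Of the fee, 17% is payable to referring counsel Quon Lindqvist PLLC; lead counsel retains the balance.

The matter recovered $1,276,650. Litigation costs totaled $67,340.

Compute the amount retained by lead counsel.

Fee base (net of costs): $1,276,650 − $67,340 = $1,209,310
First $107,000 at 33% = $35,310.00
Next $101,000 at 23.5% = $23,735.00
Next $67,000 at 17.5% = $11,725.00
Next $71,000 at 12.5% = $8,875.00
Remaining $863,310 at 7.5% = $64,748.25
Fee: $35,310.00 + $23,735.00 + $11,725.00 + $8,875.00 + $64,748.25 = $144,393.25
Referral share: 17% of $144,393.25 = $24,546.85; lead counsel retains $144,393.25 − $24,546.85 = $119,846.40.

$119,846.40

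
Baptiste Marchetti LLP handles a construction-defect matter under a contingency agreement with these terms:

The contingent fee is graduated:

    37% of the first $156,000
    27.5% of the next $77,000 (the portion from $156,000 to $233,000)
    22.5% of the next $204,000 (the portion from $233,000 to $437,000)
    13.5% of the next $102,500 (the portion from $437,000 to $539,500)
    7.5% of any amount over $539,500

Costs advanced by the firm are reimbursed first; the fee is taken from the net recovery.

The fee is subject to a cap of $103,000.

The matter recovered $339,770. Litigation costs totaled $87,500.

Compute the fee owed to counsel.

$83,230.75

Fee base (net of costs): $339,770 − $87,500 = $252,270
First $156,000 at 37% = $57,720.00
Next $77,000 at 27.5% = $21,175.00
Remaining $19,270 at 22.5% = $4,335.75
Fee: $57,720.00 + $21,175.00 + $4,335.75 = $83,230.75
$83,230.75 is under the $103,000 cap.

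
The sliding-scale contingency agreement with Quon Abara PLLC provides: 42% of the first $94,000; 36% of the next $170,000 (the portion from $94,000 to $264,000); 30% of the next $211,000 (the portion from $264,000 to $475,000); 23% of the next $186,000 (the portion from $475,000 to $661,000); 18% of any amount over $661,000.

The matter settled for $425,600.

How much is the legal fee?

First $94,000 at 42% = $39,480.00
Next $170,000 at 36% = $61,200.00
Remaining $161,600 at 30% = $48,480.00
Fee: $39,480.00 + $61,200.00 + $48,480.00 = $149,160.00

$149,160.00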